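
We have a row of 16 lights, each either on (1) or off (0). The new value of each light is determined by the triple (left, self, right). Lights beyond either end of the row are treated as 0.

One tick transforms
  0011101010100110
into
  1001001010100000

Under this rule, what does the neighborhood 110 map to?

At position 4 the neighborhood is 110; the next row has 0 there.

0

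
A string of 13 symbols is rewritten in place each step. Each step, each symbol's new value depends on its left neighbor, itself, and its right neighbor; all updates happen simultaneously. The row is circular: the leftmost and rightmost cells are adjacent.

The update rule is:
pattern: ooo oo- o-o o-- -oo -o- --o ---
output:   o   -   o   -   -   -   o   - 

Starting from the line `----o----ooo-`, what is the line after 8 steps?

-o-o-----o---

---o----o-o--
--o----o-o---
-o----o-o----
o----o-o-----
----o-o-----o
---o-o-----o-
--o-o-----o--
-o-o-----o---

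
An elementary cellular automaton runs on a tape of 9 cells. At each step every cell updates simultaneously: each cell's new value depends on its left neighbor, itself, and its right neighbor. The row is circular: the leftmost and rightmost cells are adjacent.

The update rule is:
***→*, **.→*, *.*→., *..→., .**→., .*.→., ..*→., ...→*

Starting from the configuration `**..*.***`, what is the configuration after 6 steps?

**.....**
**.***..*
**..**...
.*...*.*.
...*.....
**...****

**...****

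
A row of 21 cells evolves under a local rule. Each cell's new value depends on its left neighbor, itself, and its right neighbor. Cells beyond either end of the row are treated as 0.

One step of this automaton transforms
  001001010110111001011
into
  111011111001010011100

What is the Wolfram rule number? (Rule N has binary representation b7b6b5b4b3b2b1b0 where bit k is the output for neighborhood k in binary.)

167

position 13: 111 → 1  (bit 7 = 1)
position 10: 110 → 0  (bit 6 = 0)
position 6: 101 → 1  (bit 5 = 1)
position 3: 100 → 0  (bit 4 = 0)
position 9: 011 → 0  (bit 3 = 0)
position 2: 010 → 1  (bit 2 = 1)
position 1: 001 → 1  (bit 1 = 1)
position 0: 000 → 1  (bit 0 = 1)
bits b7..b0 = 10100111 = 167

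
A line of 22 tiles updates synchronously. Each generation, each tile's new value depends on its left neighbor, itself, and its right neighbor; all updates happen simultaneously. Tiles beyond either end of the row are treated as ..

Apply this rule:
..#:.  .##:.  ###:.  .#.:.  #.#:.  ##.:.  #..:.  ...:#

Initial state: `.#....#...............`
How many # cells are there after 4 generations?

...##...##############
##....#...............
...##...##############  (repeats generation 1; period 2)
generation 4: ##....#...............
count of #: 3

3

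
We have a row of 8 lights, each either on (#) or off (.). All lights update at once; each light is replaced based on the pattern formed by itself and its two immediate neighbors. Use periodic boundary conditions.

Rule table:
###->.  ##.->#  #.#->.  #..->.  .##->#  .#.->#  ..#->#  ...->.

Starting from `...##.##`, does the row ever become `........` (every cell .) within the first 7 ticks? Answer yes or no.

..###.##
.##.#.##
.##.#.##  (fixed point — unchanged through tick 7)
tick 7 is .##.#.##, still not uniform .

no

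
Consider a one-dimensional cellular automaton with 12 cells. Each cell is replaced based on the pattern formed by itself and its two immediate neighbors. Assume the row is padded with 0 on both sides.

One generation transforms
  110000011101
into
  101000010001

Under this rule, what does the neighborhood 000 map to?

0

At position 3 the neighborhood is 000; the next row has 0 there.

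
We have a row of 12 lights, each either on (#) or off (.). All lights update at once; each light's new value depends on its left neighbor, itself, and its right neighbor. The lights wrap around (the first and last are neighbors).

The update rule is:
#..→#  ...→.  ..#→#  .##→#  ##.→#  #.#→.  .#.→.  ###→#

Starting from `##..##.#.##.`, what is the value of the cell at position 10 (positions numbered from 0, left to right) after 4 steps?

#

step 1: ######...##.
step 2: #######.###.
step 3: #######.###.  (fixed point — unchanged through step 4)
position 10 holds #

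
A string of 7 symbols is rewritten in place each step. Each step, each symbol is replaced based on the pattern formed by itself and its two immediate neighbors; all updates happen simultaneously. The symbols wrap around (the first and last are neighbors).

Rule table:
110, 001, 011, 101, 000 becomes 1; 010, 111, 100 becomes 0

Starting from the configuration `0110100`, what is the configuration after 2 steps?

1111001
0001011

0001011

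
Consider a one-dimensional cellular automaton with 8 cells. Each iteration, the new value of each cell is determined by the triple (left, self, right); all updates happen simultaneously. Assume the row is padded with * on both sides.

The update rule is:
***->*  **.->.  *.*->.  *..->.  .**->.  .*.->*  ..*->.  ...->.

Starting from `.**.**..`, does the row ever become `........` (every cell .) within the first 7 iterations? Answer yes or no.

yes

........
all cells are . at iteration 1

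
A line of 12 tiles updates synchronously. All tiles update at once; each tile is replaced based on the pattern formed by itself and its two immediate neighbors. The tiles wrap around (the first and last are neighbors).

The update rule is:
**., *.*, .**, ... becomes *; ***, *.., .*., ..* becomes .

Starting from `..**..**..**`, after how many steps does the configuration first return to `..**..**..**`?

1

..**..**..**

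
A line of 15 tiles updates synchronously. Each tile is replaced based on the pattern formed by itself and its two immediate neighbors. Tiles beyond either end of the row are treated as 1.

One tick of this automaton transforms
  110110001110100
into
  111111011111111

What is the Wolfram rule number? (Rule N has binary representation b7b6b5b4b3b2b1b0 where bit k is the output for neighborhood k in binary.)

254

position 0: 111 → 1  (bit 7 = 1)
position 1: 110 → 1  (bit 6 = 1)
position 2: 101 → 1  (bit 5 = 1)
position 5: 100 → 1  (bit 4 = 1)
position 3: 011 → 1  (bit 3 = 1)
position 12: 010 → 1  (bit 2 = 1)
position 7: 001 → 1  (bit 1 = 1)
position 6: 000 → 0  (bit 0 = 0)
bits b7..b0 = 11111110 = 254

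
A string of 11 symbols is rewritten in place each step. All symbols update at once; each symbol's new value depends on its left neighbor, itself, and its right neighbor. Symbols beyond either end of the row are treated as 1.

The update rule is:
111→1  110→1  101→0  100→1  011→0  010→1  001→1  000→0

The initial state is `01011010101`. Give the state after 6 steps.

01001010100
01111010111
00111010011
11011011101
11001001100
11111110111

11111110111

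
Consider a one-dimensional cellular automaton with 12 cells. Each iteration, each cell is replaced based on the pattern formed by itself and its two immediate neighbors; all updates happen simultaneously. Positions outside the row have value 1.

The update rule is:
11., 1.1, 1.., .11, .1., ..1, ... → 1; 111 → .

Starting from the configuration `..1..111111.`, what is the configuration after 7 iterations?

111111....11

iteration 1: 111111....11
iteration 2: .....111111.
iteration 3: 111111....11  (repeats iteration 1; period 2)
iteration 7: 111111....11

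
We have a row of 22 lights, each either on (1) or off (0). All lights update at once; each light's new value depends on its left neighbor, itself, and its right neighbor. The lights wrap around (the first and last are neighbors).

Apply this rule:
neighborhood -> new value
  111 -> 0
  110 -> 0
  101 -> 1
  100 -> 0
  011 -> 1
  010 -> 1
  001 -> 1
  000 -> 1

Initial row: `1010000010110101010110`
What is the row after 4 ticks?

1100011000000110000000

1110111111101111111101
0001100000011000000011
0111001111110011111110
1100011000000110000000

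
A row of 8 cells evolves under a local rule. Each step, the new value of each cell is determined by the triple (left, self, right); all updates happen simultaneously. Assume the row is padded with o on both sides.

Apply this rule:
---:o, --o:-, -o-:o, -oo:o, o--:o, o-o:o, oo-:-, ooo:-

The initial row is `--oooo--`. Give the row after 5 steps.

o-o---o-
-oooo-oo
oo---oo-
--oo-o-o
o-o-oooo

o-o-oooo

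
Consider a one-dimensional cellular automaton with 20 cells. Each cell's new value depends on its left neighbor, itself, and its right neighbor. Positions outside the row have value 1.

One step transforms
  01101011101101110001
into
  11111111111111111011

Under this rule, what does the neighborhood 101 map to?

1

At position 0 the neighborhood is 101; the next row has 1 there.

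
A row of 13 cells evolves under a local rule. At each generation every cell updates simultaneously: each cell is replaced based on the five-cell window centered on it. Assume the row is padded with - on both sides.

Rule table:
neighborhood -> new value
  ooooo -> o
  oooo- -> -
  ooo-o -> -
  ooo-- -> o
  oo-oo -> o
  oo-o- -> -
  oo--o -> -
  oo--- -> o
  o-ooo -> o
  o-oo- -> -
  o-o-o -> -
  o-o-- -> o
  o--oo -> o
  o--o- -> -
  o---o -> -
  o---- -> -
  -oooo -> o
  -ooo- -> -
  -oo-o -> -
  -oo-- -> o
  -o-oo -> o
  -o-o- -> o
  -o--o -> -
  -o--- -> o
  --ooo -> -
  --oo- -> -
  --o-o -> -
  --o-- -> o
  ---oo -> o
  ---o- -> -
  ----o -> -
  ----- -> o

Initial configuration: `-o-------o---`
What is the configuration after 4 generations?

-ooo--o--o--o

generation 1: -oo-ooo--oo-o
generation 2: o--oo-o-o---o
generation 3: o-o----ooo--o
generation 4: -ooo--o--o--o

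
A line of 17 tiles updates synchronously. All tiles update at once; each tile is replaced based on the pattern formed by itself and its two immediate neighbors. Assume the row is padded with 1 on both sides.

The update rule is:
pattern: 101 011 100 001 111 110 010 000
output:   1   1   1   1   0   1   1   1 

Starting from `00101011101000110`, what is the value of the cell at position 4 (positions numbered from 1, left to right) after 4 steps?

step 1: 11111110111111111
step 2: 00000011100000000
step 3: 11111110111111111  (repeats step 1; period 2)
step 4: 00000011100000000
position 4 holds 0

0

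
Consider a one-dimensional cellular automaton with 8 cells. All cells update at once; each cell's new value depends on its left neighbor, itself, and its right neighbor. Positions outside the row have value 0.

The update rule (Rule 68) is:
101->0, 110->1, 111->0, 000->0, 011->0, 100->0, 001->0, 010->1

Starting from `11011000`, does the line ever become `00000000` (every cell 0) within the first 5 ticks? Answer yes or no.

tick 1: 01001000
tick 2: 01001000  (fixed point — unchanged through tick 5)
tick 5 is 01001000, still not uniform 0

no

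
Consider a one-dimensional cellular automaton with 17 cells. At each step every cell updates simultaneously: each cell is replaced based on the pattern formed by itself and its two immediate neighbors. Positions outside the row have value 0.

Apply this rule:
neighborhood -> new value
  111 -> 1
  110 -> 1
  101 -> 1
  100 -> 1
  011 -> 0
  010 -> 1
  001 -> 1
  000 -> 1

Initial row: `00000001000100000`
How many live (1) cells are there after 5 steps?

15

step 1: 11111111111111111
step 2: 01111111111111111
step 3: 10111111111111111
step 4: 11011111111111111
step 5: 01101111111111111
count of 1: 15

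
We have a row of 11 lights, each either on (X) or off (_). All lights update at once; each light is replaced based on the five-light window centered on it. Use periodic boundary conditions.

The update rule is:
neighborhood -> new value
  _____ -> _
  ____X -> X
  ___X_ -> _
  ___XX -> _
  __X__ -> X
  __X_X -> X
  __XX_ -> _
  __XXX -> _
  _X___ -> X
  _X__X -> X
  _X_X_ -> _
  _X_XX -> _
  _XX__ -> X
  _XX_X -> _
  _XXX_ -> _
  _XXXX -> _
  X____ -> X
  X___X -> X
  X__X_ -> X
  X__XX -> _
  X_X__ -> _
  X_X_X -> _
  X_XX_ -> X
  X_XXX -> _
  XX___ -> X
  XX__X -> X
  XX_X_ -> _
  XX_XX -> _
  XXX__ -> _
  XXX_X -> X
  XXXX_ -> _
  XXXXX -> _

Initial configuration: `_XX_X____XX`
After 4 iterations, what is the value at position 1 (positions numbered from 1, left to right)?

X

iteration 1: _X___XXX___
iteration 2: _XXX____XXX
iteration 3: ____XXX___X
iteration 4: XXX____XX_X
position 1 holds X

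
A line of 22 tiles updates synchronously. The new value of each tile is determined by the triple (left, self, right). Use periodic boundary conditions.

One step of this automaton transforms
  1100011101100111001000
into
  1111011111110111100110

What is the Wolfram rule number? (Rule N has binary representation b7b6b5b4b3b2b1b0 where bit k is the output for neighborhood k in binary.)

position 6: 111 → 1  (bit 7 = 1)
position 1: 110 → 1  (bit 6 = 1)
position 8: 101 → 1  (bit 5 = 1)
position 2: 100 → 1  (bit 4 = 1)
position 0: 011 → 1  (bit 3 = 1)
position 18: 010 → 0  (bit 2 = 0)
position 4: 001 → 0  (bit 1 = 0)
position 3: 000 → 1  (bit 0 = 1)
bits b7..b0 = 11111001 = 249

249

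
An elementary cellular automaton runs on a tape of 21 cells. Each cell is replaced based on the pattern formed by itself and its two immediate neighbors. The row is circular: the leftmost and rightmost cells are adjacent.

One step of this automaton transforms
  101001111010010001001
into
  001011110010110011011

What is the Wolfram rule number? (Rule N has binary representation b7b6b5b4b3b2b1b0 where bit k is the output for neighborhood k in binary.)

position 6: 111 → 1  (bit 7 = 1)
position 0: 110 → 0  (bit 6 = 0)
position 1: 101 → 0  (bit 5 = 0)
position 3: 100 → 0  (bit 4 = 0)
position 5: 011 → 1  (bit 3 = 1)
position 2: 010 → 1  (bit 2 = 1)
position 4: 001 → 1  (bit 1 = 1)
position 15: 000 → 0  (bit 0 = 0)
bits b7..b0 = 10001110 = 142

142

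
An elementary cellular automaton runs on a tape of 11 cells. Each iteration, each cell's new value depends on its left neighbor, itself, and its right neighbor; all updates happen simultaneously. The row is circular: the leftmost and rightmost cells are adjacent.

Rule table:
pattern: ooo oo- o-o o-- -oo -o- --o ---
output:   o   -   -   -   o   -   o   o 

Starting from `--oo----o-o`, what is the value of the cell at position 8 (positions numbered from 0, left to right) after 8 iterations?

-oo--ooo---
oo--ooo--oo
o--ooo--ooo
--ooo--oooo
-ooo--oooo-
ooo--oooo--
oo--oooo--o
o--oooo--oo
position 8 holds -

-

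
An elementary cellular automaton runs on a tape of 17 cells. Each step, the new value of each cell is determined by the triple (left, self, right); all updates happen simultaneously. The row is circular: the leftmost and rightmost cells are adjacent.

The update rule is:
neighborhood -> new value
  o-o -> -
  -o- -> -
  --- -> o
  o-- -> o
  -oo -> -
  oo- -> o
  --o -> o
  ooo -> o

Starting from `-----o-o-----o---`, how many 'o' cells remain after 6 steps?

ooooo---ooooo-ooo
oooooooo-oooo--oo
oooooooo--ooooo-o
oooooooooo-oooo--
-ooooooooo--ooooo
--oooooooooo-oooo
count of o: 14

14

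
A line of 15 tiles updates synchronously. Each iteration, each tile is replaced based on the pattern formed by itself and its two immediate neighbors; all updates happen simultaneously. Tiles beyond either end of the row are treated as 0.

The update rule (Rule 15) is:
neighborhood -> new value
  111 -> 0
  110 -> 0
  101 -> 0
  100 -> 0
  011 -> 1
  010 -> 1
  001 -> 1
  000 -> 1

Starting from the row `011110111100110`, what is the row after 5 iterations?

iteration 1: 110000100001100
iteration 2: 100111101111001
iteration 3: 101100001000011
iteration 4: 101001111011110
iteration 5: 101011000010000

101011000010000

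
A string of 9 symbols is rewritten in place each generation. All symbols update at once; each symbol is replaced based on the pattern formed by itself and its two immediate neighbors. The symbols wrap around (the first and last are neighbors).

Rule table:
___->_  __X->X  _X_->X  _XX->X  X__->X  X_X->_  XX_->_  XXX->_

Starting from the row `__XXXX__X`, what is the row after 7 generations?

___XX_XX_

XXX___XXX
___X_XX__
__XX_X_X_
_XX__X_XX
_X_XXX_X_
XX_X___XX
___XX_XX_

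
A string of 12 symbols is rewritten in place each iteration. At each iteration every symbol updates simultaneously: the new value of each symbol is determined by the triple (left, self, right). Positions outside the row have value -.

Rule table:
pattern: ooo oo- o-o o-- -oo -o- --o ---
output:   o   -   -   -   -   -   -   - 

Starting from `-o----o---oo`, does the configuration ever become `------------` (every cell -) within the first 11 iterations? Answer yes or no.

yes

iteration 1: ------------
all cells are - at iteration 1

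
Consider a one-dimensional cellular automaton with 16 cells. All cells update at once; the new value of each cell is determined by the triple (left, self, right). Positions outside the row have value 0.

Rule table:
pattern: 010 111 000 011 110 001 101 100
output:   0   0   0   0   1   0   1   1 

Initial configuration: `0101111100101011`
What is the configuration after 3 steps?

0010000110010101
0001000011001010
0000100001100101

0000100001100101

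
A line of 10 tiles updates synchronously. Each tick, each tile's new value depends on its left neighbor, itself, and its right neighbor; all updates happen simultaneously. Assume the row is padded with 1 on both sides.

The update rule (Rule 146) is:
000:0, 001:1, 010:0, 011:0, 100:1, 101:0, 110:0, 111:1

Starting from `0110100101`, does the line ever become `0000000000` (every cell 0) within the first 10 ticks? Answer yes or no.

yes

tick 1: 0000011000
tick 2: 1000100101
tick 3: 0101011000
tick 4: 0000000101
tick 5: 1000001000
tick 6: 0100010101
tick 7: 0010100000
tick 8: 1100010001
tick 9: 1010101010
tick 10: 0000000000
all cells are 0 at tick 10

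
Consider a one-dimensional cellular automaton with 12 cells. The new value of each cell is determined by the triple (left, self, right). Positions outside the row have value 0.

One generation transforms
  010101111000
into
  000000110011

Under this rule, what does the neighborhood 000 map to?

1

At position 10 the neighborhood is 000; the next row has 1 there.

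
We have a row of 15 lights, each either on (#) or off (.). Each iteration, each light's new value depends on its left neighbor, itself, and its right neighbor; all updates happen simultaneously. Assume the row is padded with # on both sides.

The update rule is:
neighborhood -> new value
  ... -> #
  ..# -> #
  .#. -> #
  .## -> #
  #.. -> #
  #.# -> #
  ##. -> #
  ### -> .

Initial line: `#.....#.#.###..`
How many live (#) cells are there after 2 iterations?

###########.###
..........###..
count of #: 3

3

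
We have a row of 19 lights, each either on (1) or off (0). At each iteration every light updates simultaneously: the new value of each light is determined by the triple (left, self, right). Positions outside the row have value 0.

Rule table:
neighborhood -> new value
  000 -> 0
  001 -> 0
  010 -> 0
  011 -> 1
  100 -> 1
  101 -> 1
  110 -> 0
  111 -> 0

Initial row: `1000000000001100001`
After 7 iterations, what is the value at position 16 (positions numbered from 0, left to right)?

0

iteration 1: 0100000000001010000
iteration 2: 0010000000000101000
iteration 3: 0001000000000010100
iteration 4: 0000100000000001010
iteration 5: 0000010000000000101
iteration 6: 0000001000000000010
iteration 7: 0000000100000000001
position 16 holds 0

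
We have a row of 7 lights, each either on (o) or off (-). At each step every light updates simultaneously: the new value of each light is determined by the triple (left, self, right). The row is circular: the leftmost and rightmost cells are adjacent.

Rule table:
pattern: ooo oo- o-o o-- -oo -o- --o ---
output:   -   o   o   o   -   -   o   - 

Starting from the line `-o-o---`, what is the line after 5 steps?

step 1: o-o-o--
step 2: -o-o-oo
step 3: o-o-o-o
step 4: oo-o-o-
step 5: -oo-o-o

-oo-o-o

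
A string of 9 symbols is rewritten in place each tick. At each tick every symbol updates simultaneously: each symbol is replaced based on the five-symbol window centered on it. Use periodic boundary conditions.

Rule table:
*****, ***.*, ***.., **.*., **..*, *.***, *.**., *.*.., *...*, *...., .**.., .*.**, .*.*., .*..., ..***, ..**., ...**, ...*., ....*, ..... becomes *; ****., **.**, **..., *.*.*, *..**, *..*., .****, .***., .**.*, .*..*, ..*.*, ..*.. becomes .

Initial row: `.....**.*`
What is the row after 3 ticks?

*..**.*.*

******.**
****.*.*.
*..**.*.*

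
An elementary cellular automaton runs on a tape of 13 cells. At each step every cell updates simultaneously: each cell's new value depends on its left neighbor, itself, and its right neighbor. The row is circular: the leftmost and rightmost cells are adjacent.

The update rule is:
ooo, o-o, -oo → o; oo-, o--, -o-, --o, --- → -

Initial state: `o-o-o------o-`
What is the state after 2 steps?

o-o----------

step 1: -o-o--------o
step 2: o-o----------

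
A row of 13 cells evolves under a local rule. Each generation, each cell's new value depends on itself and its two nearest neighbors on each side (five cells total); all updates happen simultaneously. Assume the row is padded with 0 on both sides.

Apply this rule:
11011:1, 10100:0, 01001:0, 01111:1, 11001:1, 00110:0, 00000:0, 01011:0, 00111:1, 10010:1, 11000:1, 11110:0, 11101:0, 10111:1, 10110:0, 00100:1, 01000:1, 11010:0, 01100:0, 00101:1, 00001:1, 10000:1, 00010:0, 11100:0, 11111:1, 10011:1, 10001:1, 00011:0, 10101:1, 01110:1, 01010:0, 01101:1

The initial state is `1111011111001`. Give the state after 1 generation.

1100111100111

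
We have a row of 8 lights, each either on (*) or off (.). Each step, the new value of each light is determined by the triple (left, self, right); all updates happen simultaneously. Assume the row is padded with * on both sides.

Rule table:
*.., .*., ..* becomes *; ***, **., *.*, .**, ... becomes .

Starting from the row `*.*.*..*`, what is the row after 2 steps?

step 1: ..*.***.
step 2: ***.....

***.....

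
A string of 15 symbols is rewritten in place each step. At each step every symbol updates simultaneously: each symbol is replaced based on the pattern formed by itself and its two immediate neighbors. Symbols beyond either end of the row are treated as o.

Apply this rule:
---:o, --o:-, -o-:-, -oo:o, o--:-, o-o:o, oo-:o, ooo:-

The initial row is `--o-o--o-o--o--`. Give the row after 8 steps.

step 1: ---o----o------
step 2: -o---oo---oooo-
step 3: o--o-oo-o-o--oo
step 4: o---oooo-o---o-
step 5: o-o-o--oo--o--o
step 6: oo-o---oo-----o
step 7: -oo--o-oo-ooo-o
step 8: ooo---ooooo-ooo

ooo---ooooo-ooo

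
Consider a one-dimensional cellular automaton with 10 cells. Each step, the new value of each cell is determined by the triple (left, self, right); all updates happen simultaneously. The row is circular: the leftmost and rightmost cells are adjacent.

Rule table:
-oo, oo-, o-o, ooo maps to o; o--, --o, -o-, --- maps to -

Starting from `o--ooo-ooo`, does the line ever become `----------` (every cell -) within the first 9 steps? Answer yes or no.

no

step 1: o--ooooooo
step 2: o--ooooooo  (fixed point — unchanged through step 9)
step 9 is o--ooooooo, still not uniform -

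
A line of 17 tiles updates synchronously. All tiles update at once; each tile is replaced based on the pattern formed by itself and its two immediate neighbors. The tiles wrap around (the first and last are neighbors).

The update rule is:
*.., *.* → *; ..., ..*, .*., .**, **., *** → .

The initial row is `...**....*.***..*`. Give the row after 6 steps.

..*..*....*....*.

step 1: *....*....*...*..
step 2: .*....*....*...*.
step 3: ..*....*....*...*
step 4: *..*....*....*...
step 5: .*..*....*....*..
step 6: ..*..*....*....*.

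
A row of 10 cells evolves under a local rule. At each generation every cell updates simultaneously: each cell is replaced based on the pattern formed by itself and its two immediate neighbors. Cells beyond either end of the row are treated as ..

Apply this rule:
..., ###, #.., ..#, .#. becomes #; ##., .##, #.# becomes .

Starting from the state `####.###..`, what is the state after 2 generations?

#..####...

generation 1: .##...#.##
generation 2: #..####...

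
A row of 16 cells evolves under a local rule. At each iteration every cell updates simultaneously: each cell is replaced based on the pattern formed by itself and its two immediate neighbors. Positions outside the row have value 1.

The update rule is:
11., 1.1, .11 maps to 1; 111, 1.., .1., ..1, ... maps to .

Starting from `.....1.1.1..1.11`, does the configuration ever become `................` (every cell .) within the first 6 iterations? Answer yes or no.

yes

......1.1....11.
.......1.....111
.............1..
................
all cells are . at iteration 4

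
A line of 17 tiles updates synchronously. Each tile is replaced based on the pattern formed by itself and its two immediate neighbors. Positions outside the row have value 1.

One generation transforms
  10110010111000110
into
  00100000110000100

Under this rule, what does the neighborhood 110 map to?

0

At position 0 the neighborhood is 110; the next row has 0 there.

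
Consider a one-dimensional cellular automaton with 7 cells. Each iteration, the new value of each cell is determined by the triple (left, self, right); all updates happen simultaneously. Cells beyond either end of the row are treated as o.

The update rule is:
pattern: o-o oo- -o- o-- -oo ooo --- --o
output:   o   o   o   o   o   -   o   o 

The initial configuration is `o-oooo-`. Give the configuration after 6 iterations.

--oooo-

iteration 1: ooo--oo
iteration 2: --oooo-
iteration 3: ooo--oo  (repeats iteration 1; period 2)
iteration 6: --oooo-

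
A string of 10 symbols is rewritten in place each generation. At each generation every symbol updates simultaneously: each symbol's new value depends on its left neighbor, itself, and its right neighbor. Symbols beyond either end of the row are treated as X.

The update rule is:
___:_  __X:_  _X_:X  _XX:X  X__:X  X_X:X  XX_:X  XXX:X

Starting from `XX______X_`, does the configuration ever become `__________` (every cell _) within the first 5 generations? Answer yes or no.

no

generation 1: XXX_____XX
generation 2: XXXX____XX
generation 3: XXXXX___XX
generation 4: XXXXXX__XX
generation 5: XXXXXXX_XX
generation 5 is XXXXXXX_XX, still not uniform _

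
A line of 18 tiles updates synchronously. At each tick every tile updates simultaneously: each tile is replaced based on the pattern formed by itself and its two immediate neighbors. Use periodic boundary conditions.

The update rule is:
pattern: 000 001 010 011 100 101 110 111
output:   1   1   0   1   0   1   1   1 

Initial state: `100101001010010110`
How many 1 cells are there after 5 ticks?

tick 1: 001010010100101111
tick 2: 010100101001011111
tick 3: 101001010010111111
tick 4: 110010100101111111
tick 5: 110101001011111111
count of 1: 13

13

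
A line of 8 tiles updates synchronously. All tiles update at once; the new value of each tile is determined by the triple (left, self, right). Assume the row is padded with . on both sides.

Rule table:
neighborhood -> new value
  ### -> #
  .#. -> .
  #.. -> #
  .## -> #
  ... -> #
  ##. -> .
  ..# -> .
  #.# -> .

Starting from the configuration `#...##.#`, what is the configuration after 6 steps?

##..####

.##.#...
.#...###
..##.##.
#.#..#.#
...#....
##..####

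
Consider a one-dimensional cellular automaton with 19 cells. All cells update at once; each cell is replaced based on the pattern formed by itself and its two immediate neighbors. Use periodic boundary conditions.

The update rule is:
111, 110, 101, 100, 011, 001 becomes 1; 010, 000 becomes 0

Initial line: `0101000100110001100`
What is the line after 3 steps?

1010101111111111111

step 1: 1010101011111011110
step 2: 0101010111111111111
step 3: 1010101111111111111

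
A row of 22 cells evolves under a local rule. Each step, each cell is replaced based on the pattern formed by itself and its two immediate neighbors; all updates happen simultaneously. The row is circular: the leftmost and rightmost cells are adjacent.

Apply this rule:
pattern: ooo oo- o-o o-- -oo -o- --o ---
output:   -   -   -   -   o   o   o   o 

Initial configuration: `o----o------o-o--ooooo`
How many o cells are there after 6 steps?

9

--oooo-oooooo-o-oo----
ooo----o------o-o--ooo
----oooo-oooooo-o-oo--
ooooo----o------o-o--o
------oooo-oooooo-o-oo
-oooooo----o------o-o-
count of o: 9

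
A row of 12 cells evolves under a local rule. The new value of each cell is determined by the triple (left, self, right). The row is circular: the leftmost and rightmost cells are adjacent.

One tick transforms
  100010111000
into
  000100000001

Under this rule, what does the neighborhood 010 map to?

0

At position 0 the neighborhood is 010; the next row has 0 there.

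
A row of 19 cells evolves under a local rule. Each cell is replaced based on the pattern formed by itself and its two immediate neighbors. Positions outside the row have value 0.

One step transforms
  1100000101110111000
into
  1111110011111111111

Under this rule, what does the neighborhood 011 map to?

At position 0 the neighborhood is 011; the next row has 1 there.

1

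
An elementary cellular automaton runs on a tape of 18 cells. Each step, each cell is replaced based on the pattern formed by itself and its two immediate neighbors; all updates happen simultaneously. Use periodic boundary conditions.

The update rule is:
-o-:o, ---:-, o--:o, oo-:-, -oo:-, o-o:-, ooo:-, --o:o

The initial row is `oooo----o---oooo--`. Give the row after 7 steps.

ooo--ooo---o---o--

----o--ooo-o----oo
o--oooo----oo--o--
ooo----o--o--ooooo
---o--ooooooo-----
--oooo-------o----
-o----o-----ooo---
ooo--ooo---o---o--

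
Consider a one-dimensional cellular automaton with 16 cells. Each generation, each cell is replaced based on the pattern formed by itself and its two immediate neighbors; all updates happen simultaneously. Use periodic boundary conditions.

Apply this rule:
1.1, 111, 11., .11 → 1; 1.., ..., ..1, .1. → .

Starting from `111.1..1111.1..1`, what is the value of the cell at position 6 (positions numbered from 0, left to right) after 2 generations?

1111...11111...1
1111...11111...1
position 6 holds .

.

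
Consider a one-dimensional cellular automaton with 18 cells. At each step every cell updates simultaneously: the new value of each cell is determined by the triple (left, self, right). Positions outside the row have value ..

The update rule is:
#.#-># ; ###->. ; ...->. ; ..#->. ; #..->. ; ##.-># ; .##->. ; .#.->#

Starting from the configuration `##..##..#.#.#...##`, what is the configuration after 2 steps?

.#...#..#####....#
.#...#......#....#

.#...#......#....#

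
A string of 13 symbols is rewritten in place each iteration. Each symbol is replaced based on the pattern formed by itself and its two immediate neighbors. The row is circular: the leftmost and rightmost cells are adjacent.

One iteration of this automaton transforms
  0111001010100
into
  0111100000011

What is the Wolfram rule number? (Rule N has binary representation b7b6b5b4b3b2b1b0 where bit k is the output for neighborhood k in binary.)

position 2: 111 → 1  (bit 7 = 1)
position 3: 110 → 1  (bit 6 = 1)
position 7: 101 → 0  (bit 5 = 0)
position 4: 100 → 1  (bit 4 = 1)
position 1: 011 → 1  (bit 3 = 1)
position 6: 010 → 0  (bit 2 = 0)
position 0: 001 → 0  (bit 1 = 0)
position 12: 000 → 1  (bit 0 = 1)
bits b7..b0 = 11011001 = 217

217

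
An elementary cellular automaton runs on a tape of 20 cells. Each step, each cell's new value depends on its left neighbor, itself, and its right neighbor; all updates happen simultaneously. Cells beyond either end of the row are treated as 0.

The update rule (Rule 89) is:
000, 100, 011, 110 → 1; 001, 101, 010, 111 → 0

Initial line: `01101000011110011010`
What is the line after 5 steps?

01100111010011011001
01110101001011011100
01010000100011010111
00001110011011000101
11101011011011110000

11101011011011110000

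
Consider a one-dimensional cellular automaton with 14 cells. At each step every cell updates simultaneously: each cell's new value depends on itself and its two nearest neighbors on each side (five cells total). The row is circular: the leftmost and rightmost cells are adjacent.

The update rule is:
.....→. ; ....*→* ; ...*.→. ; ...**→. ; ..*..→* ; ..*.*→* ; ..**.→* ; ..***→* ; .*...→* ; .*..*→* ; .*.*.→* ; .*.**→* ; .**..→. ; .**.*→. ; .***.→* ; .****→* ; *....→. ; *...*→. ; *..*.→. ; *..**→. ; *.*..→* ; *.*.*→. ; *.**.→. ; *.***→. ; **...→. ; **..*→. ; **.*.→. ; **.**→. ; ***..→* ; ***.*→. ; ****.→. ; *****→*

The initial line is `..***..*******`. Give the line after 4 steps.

step 1: ..***..*****.*
step 2: *.***..***...*
step 3: ...**..***...*
step 4: *..*...***...*

*..*...***...*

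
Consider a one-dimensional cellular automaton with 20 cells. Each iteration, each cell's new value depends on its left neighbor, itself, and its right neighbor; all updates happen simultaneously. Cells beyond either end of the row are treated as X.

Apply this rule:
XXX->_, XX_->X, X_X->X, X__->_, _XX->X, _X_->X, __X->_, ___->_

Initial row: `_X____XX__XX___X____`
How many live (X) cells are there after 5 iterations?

7

iteration 1: XX____XX__XX___X____
iteration 2: _X____XX__XX___X____  (repeats iteration 0; period 2)
iteration 5: XX____XX__XX___X____
count of X: 7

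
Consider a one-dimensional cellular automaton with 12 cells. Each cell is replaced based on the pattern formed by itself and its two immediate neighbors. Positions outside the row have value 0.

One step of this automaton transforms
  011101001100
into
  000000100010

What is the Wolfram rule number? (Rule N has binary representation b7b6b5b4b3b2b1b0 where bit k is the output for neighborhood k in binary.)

16

position 2: 111 → 0  (bit 7 = 0)
position 3: 110 → 0  (bit 6 = 0)
position 4: 101 → 0  (bit 5 = 0)
position 6: 100 → 1  (bit 4 = 1)
position 1: 011 → 0  (bit 3 = 0)
position 5: 010 → 0  (bit 2 = 0)
position 0: 001 → 0  (bit 1 = 0)
position 11: 000 → 0  (bit 0 = 0)
bits b7..b0 = 00010000 = 16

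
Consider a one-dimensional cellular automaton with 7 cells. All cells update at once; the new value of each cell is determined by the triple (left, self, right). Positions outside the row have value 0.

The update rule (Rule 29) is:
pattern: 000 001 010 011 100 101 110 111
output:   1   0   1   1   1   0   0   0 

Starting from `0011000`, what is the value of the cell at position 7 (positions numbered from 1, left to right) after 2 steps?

step 1: 1010111
step 2: 1010100
position 7 holds 0

0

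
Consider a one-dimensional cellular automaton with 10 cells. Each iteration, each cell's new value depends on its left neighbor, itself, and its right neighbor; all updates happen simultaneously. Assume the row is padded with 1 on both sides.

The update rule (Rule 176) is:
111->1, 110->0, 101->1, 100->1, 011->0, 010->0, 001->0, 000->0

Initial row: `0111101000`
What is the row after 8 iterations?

1011010100
0100101010
1010010101
0101001010
1010100101
0101010010
1010101001
0101010100

0101010100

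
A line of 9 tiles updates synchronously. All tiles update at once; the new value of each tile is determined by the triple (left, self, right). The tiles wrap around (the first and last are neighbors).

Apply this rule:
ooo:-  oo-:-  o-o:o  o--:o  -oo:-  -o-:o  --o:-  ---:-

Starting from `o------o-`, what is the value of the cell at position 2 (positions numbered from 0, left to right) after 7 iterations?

iteration 1: oo-----oo
iteration 2: --o------
iteration 3: --oo-----
iteration 4: ----o----
iteration 5: ----oo---
iteration 6: ------o--
iteration 7: ------oo-
position 2 holds -

-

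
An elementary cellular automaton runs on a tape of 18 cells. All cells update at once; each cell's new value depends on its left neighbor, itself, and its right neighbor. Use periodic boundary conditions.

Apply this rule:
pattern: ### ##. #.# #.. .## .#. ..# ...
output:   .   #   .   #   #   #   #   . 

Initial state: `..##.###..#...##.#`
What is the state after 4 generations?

#.##.#.##.##.#.#.#

generation 1: ####.#.#####.###.#
generation 2: ...#.#.#...#.#.#.#
generation 3: #.##.#.##.##.#.#.#
generation 4: #.##.#.##.##.#.#.#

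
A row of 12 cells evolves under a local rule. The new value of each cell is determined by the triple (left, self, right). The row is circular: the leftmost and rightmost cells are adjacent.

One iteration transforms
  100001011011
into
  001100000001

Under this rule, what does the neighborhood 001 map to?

At position 4 the neighborhood is 001; the next row has 0 there.

0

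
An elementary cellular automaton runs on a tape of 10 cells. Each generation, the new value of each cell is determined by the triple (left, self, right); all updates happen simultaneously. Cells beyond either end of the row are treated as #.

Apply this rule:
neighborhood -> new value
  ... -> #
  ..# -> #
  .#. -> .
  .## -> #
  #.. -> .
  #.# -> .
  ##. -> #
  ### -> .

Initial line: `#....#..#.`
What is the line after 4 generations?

#.#######.

#.###..#..
#.#.#.#..#
#.......##
#.#######.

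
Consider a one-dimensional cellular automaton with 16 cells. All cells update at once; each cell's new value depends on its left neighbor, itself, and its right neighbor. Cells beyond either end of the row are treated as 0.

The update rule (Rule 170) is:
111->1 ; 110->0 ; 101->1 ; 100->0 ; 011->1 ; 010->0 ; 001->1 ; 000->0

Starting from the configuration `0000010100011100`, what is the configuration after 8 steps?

0000101000111000
0001010001110000
0010100011100000
0101000111000000
1010001110000000
0100011100000000
1000111000000000
0001110000000000

0001110000000000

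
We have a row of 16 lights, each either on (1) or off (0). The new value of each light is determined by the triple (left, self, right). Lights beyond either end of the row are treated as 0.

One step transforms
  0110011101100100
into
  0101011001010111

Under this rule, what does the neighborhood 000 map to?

At position 15 the neighborhood is 000; the next row has 1 there.

1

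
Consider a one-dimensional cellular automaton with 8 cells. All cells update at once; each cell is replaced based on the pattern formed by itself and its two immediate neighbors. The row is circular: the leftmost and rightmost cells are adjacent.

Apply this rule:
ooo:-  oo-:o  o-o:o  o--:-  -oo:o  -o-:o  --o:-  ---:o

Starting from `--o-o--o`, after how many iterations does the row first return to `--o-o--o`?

2

--ooo--o
--o-o--o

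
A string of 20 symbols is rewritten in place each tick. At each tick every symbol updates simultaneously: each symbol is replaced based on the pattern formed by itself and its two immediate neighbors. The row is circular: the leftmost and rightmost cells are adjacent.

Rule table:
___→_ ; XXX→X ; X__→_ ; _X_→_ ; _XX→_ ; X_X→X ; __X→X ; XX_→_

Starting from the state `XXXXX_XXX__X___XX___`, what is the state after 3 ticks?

_XXX_X_X__X___X____X
X_X_X_X__X___X____X_
_X_X_X__X___X____X_X

_X_X_X__X___X____X_X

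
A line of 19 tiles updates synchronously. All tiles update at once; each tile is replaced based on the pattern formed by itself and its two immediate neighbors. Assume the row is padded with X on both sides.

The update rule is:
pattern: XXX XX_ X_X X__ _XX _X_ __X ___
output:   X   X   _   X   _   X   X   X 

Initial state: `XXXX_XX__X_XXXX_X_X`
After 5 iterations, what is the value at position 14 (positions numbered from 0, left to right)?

X

XXXX__XXXX__XXX_X__
XXXXXX_XXXXX_XX_XXX
XXXXXX__XXXX__X__XX
XXXXXXXX_XXXXXXXX_X
XXXXXXXX__XXXXXXX__
position 14 holds X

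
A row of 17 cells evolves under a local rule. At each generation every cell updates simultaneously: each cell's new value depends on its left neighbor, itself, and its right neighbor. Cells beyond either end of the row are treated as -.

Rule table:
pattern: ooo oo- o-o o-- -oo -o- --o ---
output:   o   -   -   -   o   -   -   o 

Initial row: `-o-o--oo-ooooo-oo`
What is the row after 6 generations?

generation 1: ------o--oooo--o-
generation 2: ooooo----ooo-----
generation 3: oooo--oo-oo--oooo
generation 4: ooo---o--o---ooo-
generation 5: oo--o------o-oo--
generation 6: o-----oooo---o--o

o-----oooo---o--o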